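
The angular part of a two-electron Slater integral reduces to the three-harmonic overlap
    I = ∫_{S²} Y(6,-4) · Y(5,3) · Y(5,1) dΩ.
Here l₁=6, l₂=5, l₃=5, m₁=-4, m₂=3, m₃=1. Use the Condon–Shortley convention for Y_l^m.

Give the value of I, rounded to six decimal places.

m-sum 0 ✓  L=16 even ✓  1≤5≤11 ✓
Π(2lᵢ+1) = 13×11×11 = 1573
triangle coeff Δ(6,5,5) = 1/28588560
Σ_t [1,5]: t=1:−1/345600 t=2:+1/13824 t=3:−1/5184 t=4:+1/13824 t=5:−1/345600 = -7/129600
(3j)²=80/7293 [(6 5 5; 0 0 0)], sign=+1
Σ_t [4,6]: t=4:+1/829440 t=5:−1/86400 t=6:+1/138240 = -13/4147200
(3j)²=13/3740 [(6 5 5; -4 3 1)], sign=-1
⇒ 4πI² = 52/867
I = (-1)√(52/867/(4π)) = -0.06908555

-0.069086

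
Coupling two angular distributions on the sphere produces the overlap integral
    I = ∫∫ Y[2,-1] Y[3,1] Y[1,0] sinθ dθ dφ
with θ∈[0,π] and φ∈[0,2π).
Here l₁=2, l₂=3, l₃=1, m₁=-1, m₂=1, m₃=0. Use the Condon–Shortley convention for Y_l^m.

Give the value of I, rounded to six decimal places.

Checks pass: Σm=0; 6 even; l₃=1∈[1,5].
(2·2+1)(2·3+1)(2·1+1) = 105
Δ: 4! 0! 2! / 7! → 1/105
sum: t=2:+1/4 = 1/4
3j²(2 3 1; 0 0 0) = Δ·Π!·Σ² = 3/35  (sign -1)
sum: t=3:−1/6 = -1/6
3j²(2 3 1; -1 1 0) = Δ·Π!·Σ² = 8/105  (sign +1)
combine: 4πI² = 105·3/35·8/105 = 24/35
take √, sign -1: I = -0.23359668

-0.233597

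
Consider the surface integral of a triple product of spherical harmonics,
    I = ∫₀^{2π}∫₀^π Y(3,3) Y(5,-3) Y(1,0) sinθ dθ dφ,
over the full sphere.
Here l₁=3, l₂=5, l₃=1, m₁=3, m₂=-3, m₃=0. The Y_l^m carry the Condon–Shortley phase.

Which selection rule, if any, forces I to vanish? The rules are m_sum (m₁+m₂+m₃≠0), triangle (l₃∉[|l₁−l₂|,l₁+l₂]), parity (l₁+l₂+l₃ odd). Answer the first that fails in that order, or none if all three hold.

triangle

azimuthal sum: 3 − 3 + 0 = 0  ✓
2 ≤ 1 ≤ 8 (triangle on l)  ✗
L = 3 + 5 + 1 = 9 (odd)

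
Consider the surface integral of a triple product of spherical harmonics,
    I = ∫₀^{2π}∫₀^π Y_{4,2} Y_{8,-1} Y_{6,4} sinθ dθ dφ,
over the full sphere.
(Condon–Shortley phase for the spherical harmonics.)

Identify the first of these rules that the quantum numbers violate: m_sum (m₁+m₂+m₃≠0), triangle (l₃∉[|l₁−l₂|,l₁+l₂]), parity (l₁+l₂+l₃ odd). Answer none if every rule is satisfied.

Σmᵢ = 5  ✗
l₃∈[|l₁−l₂|,l₁+l₂]=[4,12], have l₃=6
Σlᵢ = 18 ⇒ even

m_sum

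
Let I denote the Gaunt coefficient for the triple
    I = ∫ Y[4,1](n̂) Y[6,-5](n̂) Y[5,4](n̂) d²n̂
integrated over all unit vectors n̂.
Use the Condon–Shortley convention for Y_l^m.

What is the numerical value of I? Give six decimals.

0.000000

l₁+l₂+l₃=15 is odd: 3j(l;000)=0 ⇒ I=0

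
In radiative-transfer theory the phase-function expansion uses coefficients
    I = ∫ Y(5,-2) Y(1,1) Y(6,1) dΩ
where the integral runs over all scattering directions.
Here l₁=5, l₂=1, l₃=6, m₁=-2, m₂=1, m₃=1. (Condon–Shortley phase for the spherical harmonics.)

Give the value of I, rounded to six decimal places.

Checks pass: Σm=0; 12 even; l₃=6∈[4,6].
(2·5+1)(2·1+1)(2·6+1) = 429
Δ: 0! 10! 2! / 13! → 1/858
sum: t=0:+1/14400 = 1/14400
3j²(5 1 6; 0 0 0) = Δ·Π!·Σ² = 6/143  (sign +1)
sum: t=0:+1/60480 = 1/60480
3j²(5 1 6; -2 1 1) = Δ·Π!·Σ² = 5/429  (sign -1)
combine: 4πI² = 429·6/143·5/429 = 30/143
take √, sign -1: I = -0.12920749

-0.129207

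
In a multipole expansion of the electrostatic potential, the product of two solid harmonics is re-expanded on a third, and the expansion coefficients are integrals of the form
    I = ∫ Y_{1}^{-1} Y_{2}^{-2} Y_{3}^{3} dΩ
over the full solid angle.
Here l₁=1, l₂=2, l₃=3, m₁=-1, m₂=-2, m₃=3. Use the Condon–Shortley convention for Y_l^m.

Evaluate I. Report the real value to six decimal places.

m-sum 0 ✓  L=6 even ✓  1≤3≤3 ✓
Π(2lᵢ+1) = 3×5×7 = 105
triangle coeff Δ(1,2,3) = 1/105
Σ_t [0,0]: t=0:+1/4 = 1/4
(3j)²=3/35 [(1 2 3; 0 0 0)], sign=-1
Σ_t [0,0]: t=0:+1/48 = 1/48
(3j)²=1/7 [(1 2 3; -1 -2 3)], sign=+1
⇒ 4πI² = 9/7
I = (-1)√(9/7/(4π)) = -0.31986543

-0.319865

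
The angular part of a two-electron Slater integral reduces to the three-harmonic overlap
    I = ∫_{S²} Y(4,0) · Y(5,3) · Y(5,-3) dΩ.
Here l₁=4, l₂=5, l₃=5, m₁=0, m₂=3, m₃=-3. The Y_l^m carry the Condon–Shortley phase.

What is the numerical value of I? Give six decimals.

0.130198

m-sum 0 ✓  L=14 even ✓  1≤5≤9 ✓
Π(2lᵢ+1) = 9×11×11 = 1089
triangle coeff Δ(4,5,5) = 1/3153150
Σ_t [0,4]: t=0:+1/69120 t=1:−1/1728 t=2:+1/576 t=3:−1/1728 t=4:+1/69120 = 7/11520
(3j)²=2/143 [(4 5 5; 0 0 0)], sign=-1
Σ_t [2,4]: t=2:+1/11520 t=3:−1/4320 t=4:+1/27648 = -1/9216
(3j)²=2/143 [(4 5 5; 0 3 -3)], sign=-1
⇒ 4πI² = 36/169
I = (+1)√(36/169/(4π)) = 0.13019760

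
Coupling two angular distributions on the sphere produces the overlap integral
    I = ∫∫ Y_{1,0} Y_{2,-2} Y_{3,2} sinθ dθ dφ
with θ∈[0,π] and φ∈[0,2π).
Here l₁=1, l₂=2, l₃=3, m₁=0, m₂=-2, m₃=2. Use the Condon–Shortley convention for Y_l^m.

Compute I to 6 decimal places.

0.184674

Checks pass: Σm=0; 6 even; l₃=3∈[1,3].
(2·1+1)(2·2+1)(2·3+1) = 105
Δ: 0! 2! 4! / 7! → 1/105
sum: t=0:+1/4 = 1/4
3j²(1 2 3; 0 0 0) = Δ·Π!·Σ² = 3/35  (sign -1)
sum: t=0:+1/24 = 1/24
3j²(1 2 3; 0 -2 2) = Δ·Π!·Σ² = 1/21  (sign -1)
combine: 4πI² = 105·3/35·1/21 = 3/7
take √, sign +1: I = 0.18467439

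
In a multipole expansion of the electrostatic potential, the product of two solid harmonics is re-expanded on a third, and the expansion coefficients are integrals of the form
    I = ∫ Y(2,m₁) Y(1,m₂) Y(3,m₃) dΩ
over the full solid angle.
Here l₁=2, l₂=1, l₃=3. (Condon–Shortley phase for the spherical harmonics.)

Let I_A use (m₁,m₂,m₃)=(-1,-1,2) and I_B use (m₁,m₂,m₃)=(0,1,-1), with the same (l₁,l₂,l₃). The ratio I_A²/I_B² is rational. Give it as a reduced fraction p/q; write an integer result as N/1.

Same 2,1,3: normalisation and zero-m 3j drop out of the ratio.
A: Δ: 0! 4! 2! / 7! → 1/105; sum: t=0:+1/12 = 1/12; 3j²(2 1 3; -1 -1 2) = Δ·Π!·Σ² = 2/21  (sign -1)
B: Δ: 0! 4! 2! / 7! → 1/105; sum: t=0:+1/8 = 1/8; 3j²(2 1 3; 0 1 -1) = Δ·Π!·Σ² = 2/35  (sign +1)
I_A²/I_B² = (2/21)/(2/35) = 5/3

5/3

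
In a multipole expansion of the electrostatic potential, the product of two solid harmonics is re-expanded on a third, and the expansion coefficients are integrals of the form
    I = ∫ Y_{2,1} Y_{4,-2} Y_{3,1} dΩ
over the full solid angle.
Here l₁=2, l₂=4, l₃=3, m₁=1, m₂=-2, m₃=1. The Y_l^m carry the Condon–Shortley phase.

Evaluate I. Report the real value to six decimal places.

l₁+l₂+l₃=9 is odd: 3j(l;000)=0 ⇒ I=0

0.000000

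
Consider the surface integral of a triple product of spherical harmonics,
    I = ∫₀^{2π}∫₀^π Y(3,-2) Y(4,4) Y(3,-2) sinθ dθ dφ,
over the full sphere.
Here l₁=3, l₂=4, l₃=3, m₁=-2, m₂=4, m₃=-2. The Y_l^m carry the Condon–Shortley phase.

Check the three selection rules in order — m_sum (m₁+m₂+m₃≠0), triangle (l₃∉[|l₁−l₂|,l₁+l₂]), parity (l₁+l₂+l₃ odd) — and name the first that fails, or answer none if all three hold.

none

m₁+m₂+m₃ = -2 + 4 − 2 = 0  ✓
triangle: |3−4|=1 ≤ l₃=3 ≤ 3+4=7  ✓
parity: l₁+l₂+l₃ = 10 is even  ✓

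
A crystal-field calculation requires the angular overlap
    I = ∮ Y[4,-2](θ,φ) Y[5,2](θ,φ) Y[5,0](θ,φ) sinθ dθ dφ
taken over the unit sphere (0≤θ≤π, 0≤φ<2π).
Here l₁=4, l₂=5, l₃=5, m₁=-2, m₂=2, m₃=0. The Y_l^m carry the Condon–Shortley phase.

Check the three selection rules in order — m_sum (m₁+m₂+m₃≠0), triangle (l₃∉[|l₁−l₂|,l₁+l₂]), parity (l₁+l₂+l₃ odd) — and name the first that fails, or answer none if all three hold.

azimuthal sum: -2 + 2 + 0 = 0  ✓
1 ≤ 5 ≤ 9 (triangle on l)  ✓
L = 4 + 5 + 5 = 14 (even)  ✓

none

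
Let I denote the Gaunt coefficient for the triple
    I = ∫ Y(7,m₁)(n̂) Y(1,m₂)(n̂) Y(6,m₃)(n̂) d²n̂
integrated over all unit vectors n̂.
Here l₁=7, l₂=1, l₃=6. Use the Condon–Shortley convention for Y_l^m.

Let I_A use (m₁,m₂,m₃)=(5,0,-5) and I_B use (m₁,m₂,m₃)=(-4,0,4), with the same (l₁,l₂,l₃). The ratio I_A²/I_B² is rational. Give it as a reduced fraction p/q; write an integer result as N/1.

Shared (l₁,l₂,l₃)=(7,1,6): N and (l;000)² cancel in I_A²/I_B².
A: Δ = 2!·12!·0!/15! = 1/1365; Racah Σ t=1..1: t=1:−1/39916800 = -1/39916800; ⇒ 3j(7 1 6; 5 0 -5)² = 8/455, sgn +1
B: Δ = 2!·12!·0!/15! = 1/1365; Racah Σ t=1..1: t=1:−1/7257600 = -1/7257600; ⇒ 3j(7 1 6; -4 0 4)² = 11/455, sgn -1
I_A²/I_B² = (8/455)/(11/455) = 8/11

8/11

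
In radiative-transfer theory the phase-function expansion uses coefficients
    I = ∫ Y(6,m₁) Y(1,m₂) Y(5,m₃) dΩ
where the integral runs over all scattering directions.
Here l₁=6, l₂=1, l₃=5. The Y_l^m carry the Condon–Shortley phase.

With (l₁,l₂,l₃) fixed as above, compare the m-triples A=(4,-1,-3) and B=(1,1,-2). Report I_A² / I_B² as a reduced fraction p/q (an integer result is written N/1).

9/2

l's match ⇒ only the (l;m) 3-j factors differ between A and B.
A: triangle coeff Δ(6,1,5) = 1/858; Σ_t [0,0]: t=0:+1/161280 = 1/161280; (3j)²=15/286 [(6 1 5; 4 -1 -3)], sign=+1
B: triangle coeff Δ(6,1,5) = 1/858; Σ_t [2,2]: t=2:+1/60480 = 1/60480; (3j)²=5/429 [(6 1 5; 1 1 -2)], sign=-1
I_A²/I_B² = (15/286)/(5/429) = 9/2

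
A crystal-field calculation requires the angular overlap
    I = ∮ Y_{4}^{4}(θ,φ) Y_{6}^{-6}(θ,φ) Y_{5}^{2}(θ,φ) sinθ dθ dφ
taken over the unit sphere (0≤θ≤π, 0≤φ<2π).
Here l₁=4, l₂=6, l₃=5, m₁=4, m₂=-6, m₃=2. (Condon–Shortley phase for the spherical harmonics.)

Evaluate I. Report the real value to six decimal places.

0.000000

L=15 odd ⇒ parity kills the (l;000) factor ⇒ I = 0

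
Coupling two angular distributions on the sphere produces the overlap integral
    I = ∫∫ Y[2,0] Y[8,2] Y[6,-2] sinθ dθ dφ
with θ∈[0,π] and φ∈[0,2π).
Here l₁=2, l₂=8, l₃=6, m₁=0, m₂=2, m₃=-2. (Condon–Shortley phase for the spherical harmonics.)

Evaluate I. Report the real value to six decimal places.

Checks pass: Σm=0; 16 even; l₃=6∈[6,10].
(2·2+1)(2·8+1)(2·6+1) = 1105
Δ: 4! 0! 12! / 17! → 1/30940
sum: t=2:+1/2073600 = 1/2073600
3j²(2 8 6; 0 0 0) = Δ·Π!·Σ² = 28/1105  (sign +1)
sum: t=2:+1/3870720 = 1/3870720
3j²(2 8 6; 0 2 -2) = Δ·Π!·Σ² = 135/6188  (sign +1)
combine: 4πI² = 1105·28/1105·135/6188 = 135/221
take √, sign +1: I = 0.22047828

0.220478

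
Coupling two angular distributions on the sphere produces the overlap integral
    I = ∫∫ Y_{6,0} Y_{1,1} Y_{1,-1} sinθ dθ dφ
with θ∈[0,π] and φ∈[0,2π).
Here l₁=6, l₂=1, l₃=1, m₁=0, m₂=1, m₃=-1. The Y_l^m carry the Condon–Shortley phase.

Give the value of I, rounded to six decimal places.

|6−1|≤1≤6+1 violated ⇒ I = 0

0.000000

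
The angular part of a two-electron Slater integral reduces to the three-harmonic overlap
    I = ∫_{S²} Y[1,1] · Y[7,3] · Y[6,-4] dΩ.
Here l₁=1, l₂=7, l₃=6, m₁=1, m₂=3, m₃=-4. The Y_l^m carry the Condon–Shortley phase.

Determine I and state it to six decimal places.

Checks pass: Σm=0; 14 even; l₃=6∈[6,8].
(2·1+1)(2·7+1)(2·6+1) = 585
Δ: 2! 0! 12! / 15! → 1/1365
sum: t=1:−1/518400 = -1/518400
3j²(1 7 6; 0 0 0) = Δ·Π!·Σ² = 7/195  (sign -1)
sum: t=0:+1/14515200 = 1/14515200
3j²(1 7 6; 1 3 -4) = Δ·Π!·Σ² = 2/455  (sign +1)
combine: 4πI² = 585·7/195·2/455 = 6/65
take √, sign -1: I = -0.08570655

-0.085707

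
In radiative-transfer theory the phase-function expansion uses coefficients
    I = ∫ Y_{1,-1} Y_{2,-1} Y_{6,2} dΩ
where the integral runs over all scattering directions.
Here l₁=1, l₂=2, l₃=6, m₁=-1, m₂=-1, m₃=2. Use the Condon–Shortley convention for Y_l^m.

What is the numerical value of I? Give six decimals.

0.000000

l₃=6 ∉ [1,3] — triangle fails ⇒ I = 0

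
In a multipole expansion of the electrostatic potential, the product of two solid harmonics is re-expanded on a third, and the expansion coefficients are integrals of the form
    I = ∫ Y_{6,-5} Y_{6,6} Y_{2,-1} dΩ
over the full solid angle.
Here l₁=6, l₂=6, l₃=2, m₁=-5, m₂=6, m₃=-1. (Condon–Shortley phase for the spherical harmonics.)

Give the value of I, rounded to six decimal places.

Rules hold: Σm=0, L=14 even, 0≤2≤12.
N = 13·13·5 = 845
Δ = 10!·2!·2!/15! = 1/90090
Racah Σ t=4..6: t=4:+1/69120 t=5:−1/14400 t=6:+1/69120 = -7/172800
⇒ 3j(6 6 2; 0 0 0)² = 14/715, sgn -1
Racah Σ t=10..10: t=10:+1/7257600 = 1/7257600
⇒ 3j(6 6 2; -5 6 -1)² = 11/455, sgn -1
4πI² = N·(3j₀)²·(3jₘ)² = 2/5
I = +1·√(0.4/4π) = 0.17841241

0.178412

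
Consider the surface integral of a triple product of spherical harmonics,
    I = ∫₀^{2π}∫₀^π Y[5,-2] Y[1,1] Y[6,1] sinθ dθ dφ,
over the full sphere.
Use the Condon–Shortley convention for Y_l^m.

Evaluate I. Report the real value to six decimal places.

Checks pass: Σm=0; 12 even; l₃=6∈[4,6].
(2·5+1)(2·1+1)(2·6+1) = 429
Δ: 0! 10! 2! / 13! → 1/858
sum: t=0:+1/14400 = 1/14400
3j²(5 1 6; 0 0 0) = Δ·Π!·Σ² = 6/143  (sign +1)
sum: t=0:+1/60480 = 1/60480
3j²(5 1 6; -2 1 1) = Δ·Π!·Σ² = 5/429  (sign -1)
combine: 4πI² = 429·6/143·5/429 = 30/143
take √, sign -1: I = -0.12920749

-0.129207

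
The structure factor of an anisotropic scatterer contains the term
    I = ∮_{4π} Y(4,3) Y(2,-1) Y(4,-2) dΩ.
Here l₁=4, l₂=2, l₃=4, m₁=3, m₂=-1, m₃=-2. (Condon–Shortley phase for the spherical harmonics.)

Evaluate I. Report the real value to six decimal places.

-0.187702

Rules hold: Σm=0, L=10 even, 2≤4≤6.
N = 9·5·9 = 405
Δ = 2!·6!·2!/11! = 1/13860
Racah Σ t=0..2: t=0:+1/192 t=1:−1/36 t=2:+1/192 = -5/288
⇒ 3j(4 2 4; 0 0 0)² = 20/693, sgn -1
Racah Σ t=0..1: t=0:+1/240 t=1:−1/1440 = 1/288
⇒ 3j(4 2 4; 3 -1 -2)² = 5/132, sgn +1
4πI² = N·(3j₀)²·(3jₘ)² = 375/847
I = -1·√(0.442739/4π) = -0.18770204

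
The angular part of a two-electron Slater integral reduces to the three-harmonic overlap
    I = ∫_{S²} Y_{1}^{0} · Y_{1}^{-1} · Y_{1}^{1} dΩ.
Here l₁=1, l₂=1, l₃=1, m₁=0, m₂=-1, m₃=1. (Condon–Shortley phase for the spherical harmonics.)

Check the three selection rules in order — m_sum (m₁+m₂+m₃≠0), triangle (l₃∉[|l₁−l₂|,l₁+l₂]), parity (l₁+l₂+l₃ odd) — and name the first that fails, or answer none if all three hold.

parity

azimuthal sum: 0 − 1 + 1 = 0  ✓
0 ≤ 1 ≤ 2 (triangle on l)  ✓
L = 1 + 1 + 1 = 3 (odd)  ✗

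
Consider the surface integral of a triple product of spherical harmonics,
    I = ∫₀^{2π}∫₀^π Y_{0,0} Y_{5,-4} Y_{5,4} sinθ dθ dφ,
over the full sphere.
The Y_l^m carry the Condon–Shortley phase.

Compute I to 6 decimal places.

Checks pass: Σm=0; 10 even; l₃=5∈[5,5].
(2·0+1)(2·5+1)(2·5+1) = 121
Δ: 0! 0! 10! / 11! → 1/11
sum: t=0:+1/14400 = 1/14400
3j²(0 5 5; 0 0 0) = Δ·Π!·Σ² = 1/11  (sign -1)
sum: t=0:+1/362880 = 1/362880
3j²(0 5 5; 0 -4 4) = Δ·Π!·Σ² = 1/11  (sign -1)
combine: 4πI² = 121·1/11·1/11 = 1/1
take √, sign +1: I = 0.28209479

0.282095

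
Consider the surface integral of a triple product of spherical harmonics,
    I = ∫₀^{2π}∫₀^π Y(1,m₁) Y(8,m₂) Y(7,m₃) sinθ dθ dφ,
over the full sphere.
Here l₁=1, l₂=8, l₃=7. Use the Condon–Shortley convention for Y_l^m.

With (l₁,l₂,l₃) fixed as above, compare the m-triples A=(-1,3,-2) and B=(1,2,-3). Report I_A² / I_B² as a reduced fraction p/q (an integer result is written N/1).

l's match ⇒ only the (l;m) 3-j factors differ between A and B.
A: triangle coeff Δ(1,8,7) = 1/2040; Σ_t [2,2]: t=2:+1/87091200 = 1/87091200; (3j)²=11/408 [(1 8 7; -1 3 -2)], sign=-1
B: triangle coeff Δ(1,8,7) = 1/2040; Σ_t [0,0]: t=0:+1/174182400 = 1/174182400; (3j)²=1/136 [(1 8 7; 1 2 -3)], sign=+1
I_A²/I_B² = (11/408)/(1/136) = 11/3

11/3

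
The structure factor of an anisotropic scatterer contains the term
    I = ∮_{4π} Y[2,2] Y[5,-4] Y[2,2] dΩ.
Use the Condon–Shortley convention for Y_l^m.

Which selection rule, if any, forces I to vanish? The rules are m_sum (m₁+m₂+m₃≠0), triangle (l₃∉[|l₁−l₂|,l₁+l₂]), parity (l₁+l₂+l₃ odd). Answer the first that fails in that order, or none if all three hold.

Σmᵢ = 0  ✓
l₃∈[|l₁−l₂|,l₁+l₂]=[3,7], have l₃=2  ✗
Σlᵢ = 9 ⇒ odd

triangle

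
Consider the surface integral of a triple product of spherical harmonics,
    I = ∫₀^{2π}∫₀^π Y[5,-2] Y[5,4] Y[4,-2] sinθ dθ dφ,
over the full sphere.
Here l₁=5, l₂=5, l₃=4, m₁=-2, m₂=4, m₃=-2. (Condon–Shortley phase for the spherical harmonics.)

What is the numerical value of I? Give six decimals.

Rules hold: Σm=0, L=14 even, 0≤4≤10.
N = 11·11·9 = 1089
Δ = 6!·4!·4!/15! = 1/3153150
Racah Σ t=1..5: t=1:−1/69120 t=2:+1/1728 t=3:−1/576 t=4:+1/1728 t=5:−1/69120 = -7/11520
⇒ 3j(5 5 4; 0 0 0)² = 2/143, sgn -1
Racah Σ t=5..6: t=5:−1/11520 t=6:+1/25920 = -1/20736
⇒ 3j(5 5 4; -2 4 -2)² = 5/429, sgn -1
4πI² = N·(3j₀)²·(3jₘ)² = 30/169
I = +1·√(0.177515/4π) = 0.11885360

0.118854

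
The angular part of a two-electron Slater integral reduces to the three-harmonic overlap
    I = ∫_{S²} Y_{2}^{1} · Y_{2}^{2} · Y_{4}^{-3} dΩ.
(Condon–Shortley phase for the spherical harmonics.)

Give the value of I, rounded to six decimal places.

-0.238414

Rules hold: Σm=0, L=8 even, 0≤4≤4.
N = 5·5·9 = 225
Δ = 0!·4!·4!/9! = 1/630
Racah Σ t=0..0: t=0:+1/16 = 1/16
⇒ 3j(2 2 4; 0 0 0)² = 2/35, sgn +1
Racah Σ t=0..0: t=0:+1/144 = 1/144
⇒ 3j(2 2 4; 1 2 -3)² = 1/18, sgn -1
4πI² = N·(3j₀)²·(3jₘ)² = 5/7
I = -1·√(0.714286/4π) = -0.23841361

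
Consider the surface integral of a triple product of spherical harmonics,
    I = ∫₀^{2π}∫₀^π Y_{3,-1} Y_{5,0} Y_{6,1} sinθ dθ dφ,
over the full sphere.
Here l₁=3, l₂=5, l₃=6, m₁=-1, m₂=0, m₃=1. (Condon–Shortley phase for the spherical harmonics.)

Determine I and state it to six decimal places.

m-sum 0 ✓  L=14 even ✓  2≤6≤8 ✓
Π(2lᵢ+1) = 7×11×13 = 1001
triangle coeff Δ(3,5,6) = 1/675675
Σ_t [0,2]: t=0:+1/8640 t=1:−1/2304 t=2:+1/8640 = -7/34560
(3j)²=7/429 [(3 5 6; 0 0 0)], sign=-1
Σ_t [0,2]: t=0:+1/34560 t=1:−1/3456 t=2:+1/5760 = -1/11520
(3j)²=2/429 [(3 5 6; -1 0 1)], sign=+1
⇒ 4πI² = 98/1287
I = (-1)√(98/1287/(4π)) = -0.07784287

-0.077843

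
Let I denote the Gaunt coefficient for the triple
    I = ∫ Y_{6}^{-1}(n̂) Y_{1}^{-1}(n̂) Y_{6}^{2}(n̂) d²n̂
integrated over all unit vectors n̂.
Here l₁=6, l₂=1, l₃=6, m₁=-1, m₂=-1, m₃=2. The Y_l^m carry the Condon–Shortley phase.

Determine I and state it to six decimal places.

0.000000

L=13 odd ⇒ parity kills the (l;000) factor ⇒ I = 0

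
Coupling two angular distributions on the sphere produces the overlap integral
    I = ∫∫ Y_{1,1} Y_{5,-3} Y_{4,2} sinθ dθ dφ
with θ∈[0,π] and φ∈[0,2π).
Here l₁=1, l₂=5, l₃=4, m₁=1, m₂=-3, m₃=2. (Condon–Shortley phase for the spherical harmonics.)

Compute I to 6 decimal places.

-0.259847

Rules hold: Σm=0, L=10 even, 4≤4≤6.
N = 3·11·9 = 297
Δ = 2!·0!·8!/11! = 1/495
Racah Σ t=1..1: t=1:−1/576 = -1/576
⇒ 3j(1 5 4; 0 0 0)² = 5/99, sgn -1
Racah Σ t=0..0: t=0:+1/2880 = 1/2880
⇒ 3j(1 5 4; 1 -3 2)² = 28/495, sgn +1
4πI² = N·(3j₀)²·(3jₘ)² = 28/33
I = -1·√(0.848485/4π) = -0.25984664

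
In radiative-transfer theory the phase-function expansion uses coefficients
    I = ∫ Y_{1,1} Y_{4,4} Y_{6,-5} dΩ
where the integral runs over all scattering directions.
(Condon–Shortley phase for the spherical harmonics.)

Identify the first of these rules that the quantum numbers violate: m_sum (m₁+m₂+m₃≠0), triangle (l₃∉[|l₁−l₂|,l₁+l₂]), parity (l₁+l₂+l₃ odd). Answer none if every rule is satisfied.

triangle

m₁+m₂+m₃ = 1 + 4 − 5 = 0  ✓
triangle: |1−4|=3 ≤ l₃=6 ≤ 1+4=5  ✗
parity: l₁+l₂+l₃ = 11 is odd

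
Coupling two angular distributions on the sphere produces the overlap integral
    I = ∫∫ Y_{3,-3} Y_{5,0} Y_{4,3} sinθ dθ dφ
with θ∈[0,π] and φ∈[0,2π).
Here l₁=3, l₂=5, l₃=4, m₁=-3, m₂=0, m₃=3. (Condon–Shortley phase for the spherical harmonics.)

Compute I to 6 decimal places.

Rules hold: Σm=0, L=12 even, 2≤4≤8.
N = 7·11·9 = 693
Δ = 4!·2!·6!/13! = 1/180180
Racah Σ t=1..3: t=1:−1/576 t=2:+1/144 t=3:−1/576 = 1/288
⇒ 3j(3 5 4; 0 0 0)² = 20/1001, sgn +1
Racah Σ t=4..4: t=4:+1/5760 = 1/5760
⇒ 3j(3 5 4; -3 0 3)² = 5/572, sgn -1
4πI² = N·(3j₀)²·(3jₘ)² = 225/1859
I = -1·√(0.121033/4π) = -0.09814013

-0.098140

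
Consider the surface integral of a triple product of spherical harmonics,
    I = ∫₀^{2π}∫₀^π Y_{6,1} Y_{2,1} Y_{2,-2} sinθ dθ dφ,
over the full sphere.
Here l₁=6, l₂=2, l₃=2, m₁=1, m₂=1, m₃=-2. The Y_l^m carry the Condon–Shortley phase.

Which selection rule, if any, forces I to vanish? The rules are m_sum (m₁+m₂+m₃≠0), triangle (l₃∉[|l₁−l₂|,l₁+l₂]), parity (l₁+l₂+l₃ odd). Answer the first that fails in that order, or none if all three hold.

triangle

Σmᵢ = 0  ✓
l₃∈[|l₁−l₂|,l₁+l₂]=[4,8], have l₃=2  ✗
Σlᵢ = 10 ⇒ even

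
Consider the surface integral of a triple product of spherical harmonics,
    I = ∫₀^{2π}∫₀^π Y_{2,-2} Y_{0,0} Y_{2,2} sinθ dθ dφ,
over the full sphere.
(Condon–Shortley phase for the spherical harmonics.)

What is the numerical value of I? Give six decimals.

Rules hold: Σm=0, L=4 even, 2≤2≤2.
N = 5·1·5 = 25
Δ = 0!·4!·0!/5! = 1/5
Racah Σ t=0..0: t=0:+1/4 = 1/4
⇒ 3j(2 0 2; 0 0 0)² = 1/5, sgn +1
Racah Σ t=0..0: t=0:+1/24 = 1/24
⇒ 3j(2 0 2; -2 0 2)² = 1/5, sgn +1
4πI² = N·(3j₀)²·(3jₘ)² = 1/1
I = +1·√(1/4π) = 0.28209479

0.282095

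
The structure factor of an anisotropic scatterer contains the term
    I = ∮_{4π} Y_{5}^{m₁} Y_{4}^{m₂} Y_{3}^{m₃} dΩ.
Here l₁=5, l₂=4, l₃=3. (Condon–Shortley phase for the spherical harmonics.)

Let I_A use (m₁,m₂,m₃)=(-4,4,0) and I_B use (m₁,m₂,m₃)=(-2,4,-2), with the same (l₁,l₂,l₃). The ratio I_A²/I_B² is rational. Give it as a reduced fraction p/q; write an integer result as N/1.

18/5

l's match ⇒ only the (l;m) 3-j factors differ between A and B.
A: triangle coeff Δ(5,4,3) = 1/180180; Σ_t [6,6]: t=6:+1/8640 = 1/8640; (3j)²=28/715 [(5 4 3; -4 4 0)], sign=-1
B: triangle coeff Δ(5,4,3) = 1/180180; Σ_t [6,6]: t=6:+1/8640 = 1/8640; (3j)²=14/1287 [(5 4 3; -2 4 -2)], sign=-1
I_A²/I_B² = (28/715)/(14/1287) = 18/5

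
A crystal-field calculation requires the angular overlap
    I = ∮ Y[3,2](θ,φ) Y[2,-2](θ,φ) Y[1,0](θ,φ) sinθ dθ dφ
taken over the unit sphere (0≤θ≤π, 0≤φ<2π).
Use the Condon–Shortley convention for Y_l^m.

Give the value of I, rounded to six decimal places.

Checks pass: Σm=0; 6 even; l₃=1∈[1,5].
(2·3+1)(2·2+1)(2·1+1) = 105
Δ: 4! 2! 0! / 7! → 1/105
sum: t=2:+1/4 = 1/4
3j²(3 2 1; 0 0 0) = Δ·Π!·Σ² = 3/35  (sign -1)
sum: t=0:+1/24 = 1/24
3j²(3 2 1; 2 -2 0) = Δ·Π!·Σ² = 1/21  (sign -1)
combine: 4πI² = 105·3/35·1/21 = 3/7
take √, sign +1: I = 0.18467439

0.184674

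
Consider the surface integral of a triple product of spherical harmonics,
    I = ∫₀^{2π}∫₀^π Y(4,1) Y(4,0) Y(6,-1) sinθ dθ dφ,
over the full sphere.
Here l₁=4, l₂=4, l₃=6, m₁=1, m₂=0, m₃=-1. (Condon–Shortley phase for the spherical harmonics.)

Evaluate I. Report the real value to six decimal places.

Checks pass: Σm=0; 14 even; l₃=6∈[0,8].
(2·4+1)(2·4+1)(2·6+1) = 1053
Δ: 2! 6! 6! / 15! → 1/1261260
sum: t=0:+1/4608 t=1:−1/1296 t=2:+1/4608 = -7/20736
3j²(4 4 6; 0 0 0) = Δ·Π!·Σ² = 20/1287  (sign -1)
sum: t=0:+1/3456 t=1:−1/1728 t=2:+1/11520 = -7/34560
3j²(4 4 6; 1 0 -1) = Δ·Π!·Σ² = 7/858  (sign +1)
combine: 4πI² = 1053·20/1287·7/858 = 210/1573
take √, sign -1: I = -0.10307192

-0.103072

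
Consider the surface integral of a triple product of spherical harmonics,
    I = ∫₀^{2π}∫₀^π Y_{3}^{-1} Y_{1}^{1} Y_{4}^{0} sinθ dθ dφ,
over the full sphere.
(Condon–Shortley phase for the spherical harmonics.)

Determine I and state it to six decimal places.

Checks pass: Σm=0; 8 even; l₃=4∈[2,4].
(2·3+1)(2·1+1)(2·4+1) = 189
Δ: 0! 6! 2! / 9! → 1/252
sum: t=0:+1/36 = 1/36
3j²(3 1 4; 0 0 0) = Δ·Π!·Σ² = 4/63  (sign +1)
sum: t=0:+1/96 = 1/96
3j²(3 1 4; -1 1 0) = Δ·Π!·Σ² = 1/42  (sign +1)
combine: 4πI² = 189·4/63·1/42 = 2/7
take √, sign +1: I = 0.15078601

0.150786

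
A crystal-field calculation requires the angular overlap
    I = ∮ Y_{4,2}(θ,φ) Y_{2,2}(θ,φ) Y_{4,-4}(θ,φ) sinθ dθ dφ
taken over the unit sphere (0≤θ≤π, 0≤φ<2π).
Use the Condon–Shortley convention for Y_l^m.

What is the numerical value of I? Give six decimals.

-0.106180

Checks pass: Σm=0; 10 even; l₃=4∈[2,6].
(2·4+1)(2·2+1)(2·4+1) = 405
Δ: 2! 6! 2! / 11! → 1/13860
sum: t=0:+1/192 t=1:−1/36 t=2:+1/192 = -5/288
3j²(4 2 4; 0 0 0) = Δ·Π!·Σ² = 20/693  (sign -1)
sum: t=2:+1/2880 = 1/2880
3j²(4 2 4; 2 2 -4) = Δ·Π!·Σ² = 2/165  (sign +1)
combine: 4πI² = 405·20/693·2/165 = 120/847
take √, sign -1: I = -0.10618031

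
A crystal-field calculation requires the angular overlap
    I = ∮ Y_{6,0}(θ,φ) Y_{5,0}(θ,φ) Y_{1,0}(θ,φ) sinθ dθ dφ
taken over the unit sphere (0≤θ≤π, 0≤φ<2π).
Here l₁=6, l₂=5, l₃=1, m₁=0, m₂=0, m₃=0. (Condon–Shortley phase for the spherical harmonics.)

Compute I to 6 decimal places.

Checks pass: Σm=0; 12 even; l₃=1∈[1,11].
(2·6+1)(2·5+1)(2·1+1) = 429
Δ: 10! 2! 0! / 13! → 1/858
sum: t=5:−1/14400 = -1/14400
3j²(6 5 1; 0 0 0) = Δ·Π!·Σ² = 6/143  (sign +1)
(m-triple is (0,0,0) — same symbol as above.)
combine: 4πI² = 429·6/143·6/143 = 108/143
take √, sign +1: I = 0.24515397

0.245154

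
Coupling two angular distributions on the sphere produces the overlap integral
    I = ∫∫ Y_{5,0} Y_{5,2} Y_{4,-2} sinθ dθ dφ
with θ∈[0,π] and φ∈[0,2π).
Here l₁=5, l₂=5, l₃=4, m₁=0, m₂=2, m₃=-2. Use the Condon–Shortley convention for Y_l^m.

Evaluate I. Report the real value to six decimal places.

-0.099440

m-sum 0 ✓  L=14 even ✓  0≤4≤10 ✓
Π(2lᵢ+1) = 11×11×9 = 1089
triangle coeff Δ(5,5,4) = 1/3153150
Σ_t [1,5]: t=1:−1/69120 t=2:+1/1728 t=3:−1/576 t=4:+1/1728 t=5:−1/69120 = -7/11520
(3j)²=2/143 [(5 5 4; 0 0 0)], sign=-1
Σ_t [3,5]: t=3:−1/3456 t=4:+1/1728 t=5:−1/11520 = 7/34560
(3j)²=7/858 [(5 5 4; 0 2 -2)], sign=+1
⇒ 4πI² = 21/169
I = (-1)√(21/169/(4π)) = -0.09944006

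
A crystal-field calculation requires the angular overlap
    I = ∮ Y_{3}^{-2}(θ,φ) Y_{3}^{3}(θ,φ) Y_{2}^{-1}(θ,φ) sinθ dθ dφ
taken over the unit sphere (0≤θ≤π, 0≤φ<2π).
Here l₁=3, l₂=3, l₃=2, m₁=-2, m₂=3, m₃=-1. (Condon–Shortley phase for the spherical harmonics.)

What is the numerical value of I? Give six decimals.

-0.210261

Checks pass: Σm=0; 8 even; l₃=2∈[0,6].
(2·3+1)(2·3+1)(2·2+1) = 245
Δ: 4! 2! 2! / 9! → 1/3780
sum: t=1:−1/24 t=2:+1/4 t=3:−1/24 = 1/6
3j²(3 3 2; 0 0 0) = Δ·Π!·Σ² = 4/105  (sign +1)
sum: t=4:+1/48 = 1/48
3j²(3 3 2; -2 3 -1) = Δ·Π!·Σ² = 5/84  (sign -1)
combine: 4πI² = 245·4/105·5/84 = 5/9
take √, sign -1: I = -0.21026104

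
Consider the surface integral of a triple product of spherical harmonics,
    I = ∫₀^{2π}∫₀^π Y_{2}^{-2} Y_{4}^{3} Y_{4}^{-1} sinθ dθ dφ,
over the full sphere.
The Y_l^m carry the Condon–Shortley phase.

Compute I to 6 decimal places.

m-sum 0 ✓  L=10 even ✓  2≤4≤6 ✓
Π(2lᵢ+1) = 5×9×9 = 405
triangle coeff Δ(2,4,4) = 1/13860
Σ_t [0,2]: t=0:+1/192 t=1:−1/36 t=2:+1/192 = -5/288
(3j)²=20/693 [(2 4 4; 0 0 0)], sign=-1
Σ_t [2,2]: t=2:+1/480 = 1/480
(3j)²=3/110 [(2 4 4; -2 3 -1)], sign=-1
⇒ 4πI² = 270/847
I = (+1)√(270/847/(4π)) = 0.15927046

0.159270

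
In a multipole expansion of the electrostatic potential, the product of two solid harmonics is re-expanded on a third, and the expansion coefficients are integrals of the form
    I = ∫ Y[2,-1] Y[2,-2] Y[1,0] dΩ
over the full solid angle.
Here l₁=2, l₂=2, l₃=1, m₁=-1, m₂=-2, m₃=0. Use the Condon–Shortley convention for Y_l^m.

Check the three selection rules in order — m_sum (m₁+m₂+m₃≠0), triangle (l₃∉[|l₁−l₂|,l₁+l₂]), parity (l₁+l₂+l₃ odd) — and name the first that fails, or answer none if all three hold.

m₁+m₂+m₃ = -1 − 2 + 0 = -3  ✗
triangle: |2−2|=0 ≤ l₃=1 ≤ 2+2=4
parity: l₁+l₂+l₃ = 5 is odd

m_sum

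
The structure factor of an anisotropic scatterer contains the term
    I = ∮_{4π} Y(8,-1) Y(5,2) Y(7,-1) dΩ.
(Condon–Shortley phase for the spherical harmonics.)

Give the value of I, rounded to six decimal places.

Checks pass: Σm=0; 20 even; l₃=7∈[3,13].
(2·8+1)(2·5+1)(2·7+1) = 2805
Δ: 6! 10! 4! / 21! → 1/814773960
sum: t=1:−1/87091200 t=2:+1/4976640 t=3:−1/2073600 t=4:+1/4976640 t=5:−1/87091200 = -1/9676800
3j²(8 5 7; 0 0 0) = Δ·Π!·Σ² = 360/46189  (sign +1)
sum: t=3:−1/14929920 t=4:+1/4147200 t=5:−1/8294400 t=6:+1/130636800 = 1/16329600
3j²(8 5 7; -1 2 -1) = Δ·Π!·Σ² = 1024/138567  (sign +1)
combine: 4πI² = 2805·360/46189·1024/138567 = 1843200/11408683
take √, sign +1: I = 0.11338707

0.113387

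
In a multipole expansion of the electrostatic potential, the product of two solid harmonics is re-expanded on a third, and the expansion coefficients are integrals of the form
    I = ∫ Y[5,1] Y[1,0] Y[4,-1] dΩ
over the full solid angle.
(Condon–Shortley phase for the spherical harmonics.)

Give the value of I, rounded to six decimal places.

-0.240571

m-sum 0 ✓  L=10 even ✓  4≤4≤6 ✓
Π(2lᵢ+1) = 11×3×9 = 297
triangle coeff Δ(5,1,4) = 1/495
Σ_t [1,1]: t=1:−1/576 = -1/576
(3j)²=5/99 [(5 1 4; 0 0 0)], sign=-1
Σ_t [1,1]: t=1:−1/720 = -1/720
(3j)²=8/165 [(5 1 4; 1 0 -1)], sign=+1
⇒ 4πI² = 8/11
I = (-1)√(8/11/(4π)) = -0.24057125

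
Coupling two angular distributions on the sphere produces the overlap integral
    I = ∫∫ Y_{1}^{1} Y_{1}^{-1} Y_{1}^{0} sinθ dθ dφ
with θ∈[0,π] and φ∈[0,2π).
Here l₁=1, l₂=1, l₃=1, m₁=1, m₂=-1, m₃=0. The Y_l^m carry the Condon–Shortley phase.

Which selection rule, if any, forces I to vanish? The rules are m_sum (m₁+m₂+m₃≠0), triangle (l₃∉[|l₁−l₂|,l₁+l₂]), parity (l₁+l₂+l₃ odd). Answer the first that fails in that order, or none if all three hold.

m₁+m₂+m₃ = 1 − 1 + 0 = 0  ✓
triangle: |1−1|=0 ≤ l₃=1 ≤ 1+1=2  ✓
parity: l₁+l₂+l₃ = 3 is odd  ✗

parity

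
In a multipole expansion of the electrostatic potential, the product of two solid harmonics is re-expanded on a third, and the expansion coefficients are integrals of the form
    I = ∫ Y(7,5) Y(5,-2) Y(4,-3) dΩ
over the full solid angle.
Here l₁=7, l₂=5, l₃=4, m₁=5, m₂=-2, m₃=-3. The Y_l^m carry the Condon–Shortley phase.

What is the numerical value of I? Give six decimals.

-0.026159

Checks pass: Σm=0; 16 even; l₃=4∈[2,12].
(2·7+1)(2·5+1)(2·4+1) = 1485
Δ: 8! 6! 2! / 17! → 1/6126120
sum: t=3:−1/69120 t=4:+1/20736 t=5:−1/69120 = 1/51840
3j²(7 5 4; 0 0 0) = Δ·Π!·Σ² = 280/21879  (sign +1)
sum: t=1:−1/1209600 t=2:+1/1036800 = 1/7257600
3j²(7 5 4; 5 -2 -3) = Δ·Π!·Σ² = 1/2210  (sign -1)
combine: 4πI² = 1485·280/21879·1/2210 = 420/48841
take √, sign -1: I = -0.02615938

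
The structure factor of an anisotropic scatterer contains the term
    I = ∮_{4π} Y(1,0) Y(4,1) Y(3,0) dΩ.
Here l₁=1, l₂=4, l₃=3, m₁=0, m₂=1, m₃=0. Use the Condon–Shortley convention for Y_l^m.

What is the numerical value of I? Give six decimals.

m-sum = 0 + 1 + 0 = 1 ≠ 0 ⇒ I = 0

0.000000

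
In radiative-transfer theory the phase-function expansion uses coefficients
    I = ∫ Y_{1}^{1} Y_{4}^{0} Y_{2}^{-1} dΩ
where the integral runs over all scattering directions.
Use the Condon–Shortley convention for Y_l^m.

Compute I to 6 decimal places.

l₃=2 ∉ [3,5] — triangle fails ⇒ I = 0

0.000000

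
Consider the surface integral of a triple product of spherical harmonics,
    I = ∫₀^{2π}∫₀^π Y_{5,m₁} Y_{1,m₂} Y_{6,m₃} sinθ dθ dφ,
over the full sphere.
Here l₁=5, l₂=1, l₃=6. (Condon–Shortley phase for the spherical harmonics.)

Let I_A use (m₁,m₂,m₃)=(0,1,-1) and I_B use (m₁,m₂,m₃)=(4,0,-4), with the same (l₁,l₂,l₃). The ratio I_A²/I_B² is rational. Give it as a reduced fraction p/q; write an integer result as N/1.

21/20

Shared (l₁,l₂,l₃)=(5,1,6): N and (l;000)² cancel in I_A²/I_B².
A: Δ = 0!·10!·2!/13! = 1/858; Racah Σ t=0..0: t=0:+1/28800 = 1/28800; ⇒ 3j(5 1 6; 0 1 -1)² = 7/286, sgn -1
B: Δ = 0!·10!·2!/13! = 1/858; Racah Σ t=0..0: t=0:+1/362880 = 1/362880; ⇒ 3j(5 1 6; 4 0 -4)² = 10/429, sgn +1
I_A²/I_B² = (7/286)/(10/429) = 21/20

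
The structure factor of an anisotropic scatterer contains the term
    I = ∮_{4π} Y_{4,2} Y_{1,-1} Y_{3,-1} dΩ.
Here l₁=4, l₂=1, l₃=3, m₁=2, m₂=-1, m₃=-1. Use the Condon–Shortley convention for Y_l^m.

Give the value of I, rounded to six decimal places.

Rules hold: Σm=0, L=8 even, 3≤3≤5.
N = 9·3·7 = 189
Δ = 2!·6!·0!/9! = 1/252
Racah Σ t=1..1: t=1:−1/36 = -1/36
⇒ 3j(4 1 3; 0 0 0)² = 4/63, sgn +1
Racah Σ t=0..0: t=0:+1/96 = 1/96
⇒ 3j(4 1 3; 2 -1 -1)² = 5/84, sgn +1
4πI² = N·(3j₀)²·(3jₘ)² = 5/7
I = +1·√(0.714286/4π) = 0.23841361

0.238414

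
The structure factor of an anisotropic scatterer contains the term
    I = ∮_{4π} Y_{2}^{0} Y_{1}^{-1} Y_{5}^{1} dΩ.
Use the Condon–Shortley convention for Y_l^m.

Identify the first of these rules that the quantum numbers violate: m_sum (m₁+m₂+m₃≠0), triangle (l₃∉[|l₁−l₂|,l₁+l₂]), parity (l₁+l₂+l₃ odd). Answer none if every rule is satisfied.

triangle

Σmᵢ = 0  ✓
l₃∈[|l₁−l₂|,l₁+l₂]=[1,3], have l₃=5  ✗
Σlᵢ = 8 ⇒ even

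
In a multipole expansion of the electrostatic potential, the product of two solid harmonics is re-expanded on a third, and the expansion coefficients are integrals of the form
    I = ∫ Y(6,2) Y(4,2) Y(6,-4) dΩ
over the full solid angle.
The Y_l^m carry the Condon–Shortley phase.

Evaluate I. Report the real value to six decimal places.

0.060095

Checks pass: Σm=0; 16 even; l₃=6∈[2,10].
(2·6+1)(2·4+1)(2·6+1) = 1521
Δ: 4! 8! 4! / 17! → 1/15315300
sum: t=0:+1/829440 t=1:−1/25920 t=2:+1/9216 t=3:−1/25920 t=4:+1/829440 = 7/207360
3j²(6 4 6; 0 0 0) = Δ·Π!·Σ² = 28/2431  (sign +1)
sum: t=2:+1/138240 t=3:−1/181440 t=4:+1/3870720 = 23/11612160
3j²(6 4 6; 2 2 -4) = Δ·Π!·Σ² = 529/204204  (sign +1)
combine: 4πI² = 1521·28/2431·529/204204 = 1587/34969
take √, sign +1: I = 0.06009550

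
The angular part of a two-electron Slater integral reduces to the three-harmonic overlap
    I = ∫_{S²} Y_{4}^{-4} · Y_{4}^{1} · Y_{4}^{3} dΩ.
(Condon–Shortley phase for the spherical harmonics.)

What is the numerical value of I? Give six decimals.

-0.168431

m-sum 0 ✓  L=12 even ✓  0≤4≤8 ✓
Π(2lᵢ+1) = 9×9×9 = 729
triangle coeff Δ(4,4,4) = 1/450450
Σ_t [0,4]: t=0:+1/13824 t=1:−1/216 t=2:+1/64 t=3:−1/216 t=4:+1/13824 = 5/768
(3j)²=18/1001 [(4 4 4; 0 0 0)], sign=+1
Σ_t [4,4]: t=4:+1/3456 = 1/3456
(3j)²=35/1287 [(4 4 4; -4 1 3)], sign=-1
⇒ 4πI² = 7290/20449
I = (-1)√(7290/20449/(4π)) = -0.16843130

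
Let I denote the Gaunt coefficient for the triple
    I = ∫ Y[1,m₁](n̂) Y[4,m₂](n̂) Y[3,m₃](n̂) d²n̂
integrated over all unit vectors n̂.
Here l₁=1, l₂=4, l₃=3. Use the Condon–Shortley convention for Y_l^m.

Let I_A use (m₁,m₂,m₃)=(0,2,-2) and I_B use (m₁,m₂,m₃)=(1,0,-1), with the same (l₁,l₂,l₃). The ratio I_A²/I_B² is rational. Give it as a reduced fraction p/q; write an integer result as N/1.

2/1

Shared (l₁,l₂,l₃)=(1,4,3): N and (l;000)² cancel in I_A²/I_B².
A: Δ = 2!·0!·6!/9! = 1/252; Racah Σ t=1..1: t=1:−1/120 = -1/120; ⇒ 3j(1 4 3; 0 2 -2)² = 1/21, sgn +1
B: Δ = 2!·0!·6!/9! = 1/252; Racah Σ t=0..0: t=0:+1/96 = 1/96; ⇒ 3j(1 4 3; 1 0 -1)² = 1/42, sgn +1
I_A²/I_B² = (1/21)/(1/42) = 2/1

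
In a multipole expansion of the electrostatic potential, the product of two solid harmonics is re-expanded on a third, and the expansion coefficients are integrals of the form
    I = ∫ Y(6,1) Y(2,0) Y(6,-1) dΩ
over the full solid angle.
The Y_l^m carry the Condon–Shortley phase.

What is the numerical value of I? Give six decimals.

Checks pass: Σm=0; 14 even; l₃=6∈[4,8].
(2·6+1)(2·2+1)(2·6+1) = 845
Δ: 2! 10! 2! / 15! → 1/90090
sum: t=0:+1/69120 t=1:−1/14400 t=2:+1/69120 = -7/172800
3j²(6 2 6; 0 0 0) = Δ·Π!·Σ² = 14/715  (sign -1)
sum: t=0:+1/57600 t=1:−1/17280 t=2:+1/120960 = -13/403200
3j²(6 2 6; 1 0 -1) = Δ·Π!·Σ² = 13/770  (sign +1)
combine: 4πI² = 845·14/715·13/770 = 169/605
take √, sign -1: I = -0.14909419

-0.149094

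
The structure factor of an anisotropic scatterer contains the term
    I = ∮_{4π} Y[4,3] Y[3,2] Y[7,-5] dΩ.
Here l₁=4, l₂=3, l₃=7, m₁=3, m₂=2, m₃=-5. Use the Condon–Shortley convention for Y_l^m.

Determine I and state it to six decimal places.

m-sum 0 ✓  L=14 even ✓  1≤7≤7 ✓
Π(2lᵢ+1) = 9×7×15 = 945
triangle coeff Δ(4,3,7) = 1/45045
Σ_t [0,0]: t=0:+1/20736 = 1/20736
(3j)²=35/1287 [(4 3 7; 0 0 0)], sign=-1
Σ_t [0,0]: t=0:+1/604800 = 1/604800
(3j)²=16/455 [(4 3 7; 3 2 -5)], sign=+1
⇒ 4πI² = 1680/1859
I = (-1)√(1680/1859/(4π)) = -0.26816989

-0.268170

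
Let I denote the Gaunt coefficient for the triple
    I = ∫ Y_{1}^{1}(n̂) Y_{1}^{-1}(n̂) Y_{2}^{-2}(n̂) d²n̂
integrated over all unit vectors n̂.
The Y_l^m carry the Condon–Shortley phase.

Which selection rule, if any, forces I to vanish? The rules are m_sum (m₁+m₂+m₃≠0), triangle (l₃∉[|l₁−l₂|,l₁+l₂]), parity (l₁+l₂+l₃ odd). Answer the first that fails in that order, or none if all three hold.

Σmᵢ = -2  ✗
l₃∈[|l₁−l₂|,l₁+l₂]=[0,2], have l₃=2
Σlᵢ = 4 ⇒ even

m_sum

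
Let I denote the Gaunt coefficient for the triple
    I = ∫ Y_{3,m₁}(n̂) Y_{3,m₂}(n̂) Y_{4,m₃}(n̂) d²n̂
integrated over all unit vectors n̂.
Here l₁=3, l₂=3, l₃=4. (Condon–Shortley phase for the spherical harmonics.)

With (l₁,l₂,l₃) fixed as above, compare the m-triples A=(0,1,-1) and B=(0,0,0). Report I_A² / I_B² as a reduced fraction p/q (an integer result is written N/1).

5/12

l's match ⇒ only the (l;m) 3-j factors differ between A and B.
A: triangle coeff Δ(3,3,4) = 1/34650; Σ_t [0,2]: t=0:+1/288 t=1:−1/24 t=2:+1/48 = -5/288; (3j)²=5/462 [(3 3 4; 0 1 -1)], sign=+1
B: triangle coeff Δ(3,3,4) = 1/34650; Σ_t [0,2]: t=0:+1/72 t=1:−1/16 t=2:+1/72 = -5/144; (3j)²=2/77 [(3 3 4; 0 0 0)], sign=-1
I_A²/I_B² = (5/462)/(2/77) = 5/12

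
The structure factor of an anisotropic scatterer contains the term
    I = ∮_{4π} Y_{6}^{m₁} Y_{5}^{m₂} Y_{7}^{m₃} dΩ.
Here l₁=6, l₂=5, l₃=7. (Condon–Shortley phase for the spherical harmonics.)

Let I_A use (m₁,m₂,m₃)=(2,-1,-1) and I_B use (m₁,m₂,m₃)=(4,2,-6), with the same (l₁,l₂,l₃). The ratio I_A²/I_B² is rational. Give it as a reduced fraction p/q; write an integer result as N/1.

134689/5005

Shared (l₁,l₂,l₃)=(6,5,7): N and (l;000)² cancel in I_A²/I_B².
A: Δ = 4!·8!·6!/19! = 1/174594420; Racah Σ t=0..4: t=0:+1/663552 t=1:−1/155520 t=2:+1/276480 t=3:−1/3628800 t=4:+1/696729600 = -367/232243200; ⇒ 3j(6 5 7; 2 -1 -1)² = 134689/19399380, sgn -1
B: Δ = 4!·8!·6!/19! = 1/174594420; Racah Σ t=1..2: t=1:−1/21772800 t=2:+1/19353600 = 1/174182400; ⇒ 3j(6 5 7; 4 2 -6)² = 1/3876, sgn -1
I_A²/I_B² = (134689/19399380)/(1/3876) = 134689/5005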